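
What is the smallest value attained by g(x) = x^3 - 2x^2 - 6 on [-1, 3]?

-9

The derivative is 3x^2 - 4x, which vanishes at x = 0 and x = 4/3.
Evaluating at the critical points and endpoints: g(-1) = -9, g(0) = -6, g(4/3) = -194/27, g(3) = 3.
So the minimum is g(-1) = -9.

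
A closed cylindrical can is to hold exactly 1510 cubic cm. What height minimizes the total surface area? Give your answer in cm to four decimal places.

With radius r and height h, πr²h = 1510 so h = 1510/(πr²), and S(r) = 2πr² + 2πrh = 2πr² + 2·1510/r.
S'(r) = 4πr − 2·1510/r² = 0 ⇒ r³ = 1510/(2π), so r ≈ 6.2173 and h = 2r ≈ 12.4345.
S''(r) = 4π + 4·1510/r³ > 0, so this is the minimum; S ≈ 728.6168.

12.4345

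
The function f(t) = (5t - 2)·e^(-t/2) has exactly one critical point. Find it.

12/5

Differentiating with the product rule gives f'(t) = (-(5/2)t + 6)·e^(-t/2). Since e^(-t/2) > 0, the only critical point is t = 12/5.
f''(12/5) has the same sign as -5/2 < 0, so this is a local maximum.
f(12/5) = (10)·e^(-6/5) ≈ 3.0119.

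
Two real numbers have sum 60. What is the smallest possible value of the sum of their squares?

With a + b = 60, a^2 + b^2 = a^2 + (60 − a)^2.
The derivative 2a − 2(60 − a) = 4a − 120 vanishes at a = 30; second derivative 4 > 0, a minimum.
The minimum is 2·(30)^2 = 1800.

1800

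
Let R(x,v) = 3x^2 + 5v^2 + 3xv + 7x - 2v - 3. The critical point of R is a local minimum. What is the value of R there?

∂R/∂x = 6x + 3v + 7 = 0 and ∂R/∂v = 3x + 10v - 2 = 0, so (x, v) = (-76/51, 11/17).
The Hessian has R_{xx} = 6, R_{vv} = 10, R_{xv} = 3, giving D = 51 > 0 with R_{xx} > 0, so the point is a local minimum.
R(-76/51, 11/17) = -452/51.

-452/51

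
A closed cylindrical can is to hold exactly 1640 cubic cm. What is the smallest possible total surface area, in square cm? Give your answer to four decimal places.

769.8577

With radius r and height h, πr²h = 1640 so h = 1640/(πr²), and S(r) = 2πr² + 2πrh = 2πr² + 2·1640/r.
S'(r) = 4πr − 2·1640/r² = 0 ⇒ r³ = 1640/(2π), so r ≈ 6.3908 and h = 2r ≈ 12.7816.
S''(r) = 4π + 4·1640/r³ > 0, so this is the minimum; S ≈ 769.8577.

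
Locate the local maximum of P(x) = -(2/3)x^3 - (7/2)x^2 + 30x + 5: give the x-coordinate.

5/2

P'(x) = -2x^2 - 7x + 30 = 0 at x = -6, 5/2.
Since P''(x) = -4x - 7, we get P''(-6) = 17 > 0 ⇒ local minimum; P''(5/2) = -17 < 0 ⇒ local maximum.
So the local maximum value is P(5/2) = 1145/24.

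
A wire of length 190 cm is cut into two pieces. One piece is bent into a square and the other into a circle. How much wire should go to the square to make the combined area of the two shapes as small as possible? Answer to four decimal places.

106.4188

Let x be the length used for the square. Square side x/4; circle radius (190−x)/(2π).
A(x) = (x/4)² + π·((190−x)/(2π))² = x²/16 + (190−x)²/(4π) for 0 ≤ x ≤ 190. A'(x) = x/8 − (190−x)/(2π) = 0 gives x = 4·190/(π+4) ≈ 106.4188.
A'' = 1/8 + 1/(2π) > 0, so this gives the minimum combined area; x ≈ 106.4188 cm to the square.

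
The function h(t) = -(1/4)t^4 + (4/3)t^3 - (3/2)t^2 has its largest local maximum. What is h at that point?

Critical points: h'(t) = -t^3 + 4t^2 - 3t vanishes at t = 0, 1, 3.
h''(t) = -3t^2 + 8t - 3. h''(0) = -3 < 0 ⇒ local maximum; h''(1) = 2 > 0 ⇒ local minimum; h''(3) = -6 < 0 ⇒ local maximum.
The largest local maximum is h(3) = 9/4.

9/4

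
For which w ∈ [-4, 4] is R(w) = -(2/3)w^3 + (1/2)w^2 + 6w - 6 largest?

The derivative is -2w^2 + w + 6, which vanishes at w = -3/2 and w = 2.
Compare values at every candidate in [-4, 4]: R(-4) = 62/3,  R(-3/2) = -93/8,  R(2) = 8/3,  R(4) = -50/3.
So the maximum is R(-4) = 62/3.

-4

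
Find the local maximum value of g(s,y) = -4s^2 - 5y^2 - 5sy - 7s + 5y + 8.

∂g/∂s = -8s - 5y - 7 = 0 and ∂g/∂y = -5s - 10y + 5 = 0, so (s, y) = (-19/11, 15/11).
The Hessian has g_{ss} = -8, g_{yy} = -10, g_{sy} = -5, giving D = 55 > 0 with g_{ss} < 0, so the point is a local maximum.
g(-19/11, 15/11) = 192/11.

192/11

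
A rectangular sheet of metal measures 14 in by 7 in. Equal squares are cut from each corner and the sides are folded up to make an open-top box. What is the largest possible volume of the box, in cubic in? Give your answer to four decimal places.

With cut size x, the volume is V(x) = x(14 − 2x)(7 − 2x) for 0 < x < 3.5.
V'(x) = 12x^2 − 84x + 98. Setting V'(x) = 0 gives x ≈ 1.4793 (the root in (0, 3.5)).
V''(x) = 24x − 84 is negative there, so this is the maximum; V ≈ 66.0104.

66.0104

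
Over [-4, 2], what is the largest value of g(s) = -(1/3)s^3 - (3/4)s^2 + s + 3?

g'(s) = -s^2 - (3/2)s + 1, which vanishes at s = -2 and s = 1/2.
Compare values at every candidate in [-4, 2]: g(-4) = 25/3, g(-2) = 2/3, g(1/2) = 157/48, g(2) = -2/3.
Hence the absolute maximum is 25/3 at s = -4.

25/3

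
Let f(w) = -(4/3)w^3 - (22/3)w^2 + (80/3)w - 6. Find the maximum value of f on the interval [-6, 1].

f'(w) = -4w^2 - (44/3)w + 80/3, whose only zero in [-6, 1] is w = -5.
Compare values at every candidate in [-6, 1]: f(-6) = -142, f(-5) = -156, f(1) = 12.
The maximum over the interval is 12, attained at w = 1.

12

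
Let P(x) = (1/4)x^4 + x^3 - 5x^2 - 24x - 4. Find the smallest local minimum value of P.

Critical points: P'(x) = x^3 + 3x^2 - 10x - 24 vanishes at x = -4, -2, 3.
Second-derivative test with P''(x) = 3x^2 + 6x - 10: P''(-4) = 14 > 0 ⇒ local minimum; P''(-2) = -10 < 0 ⇒ local maximum; P''(3) = 35 > 0 ⇒ local minimum.
Thus P has its smallest local minimum at x = 3, with value -295/4.

-295/4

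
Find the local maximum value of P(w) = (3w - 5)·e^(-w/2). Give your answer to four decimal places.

P'(w) = 3·e^(-w/2) + (3w - 5)·(-1/2)·e^(-w/2) = (-(3/2)w + 11/2)·e^(-w/2). Since e^(-w/2) > 0, the only critical point is w = 11/3.
P''(11/3) has the same sign as -3/2 < 0, so this is a local maximum.
P(11/3) = (6)·e^(-11/6) ≈ 0.9593.

0.9593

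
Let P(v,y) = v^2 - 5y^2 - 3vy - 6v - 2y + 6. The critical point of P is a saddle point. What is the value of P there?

∂P/∂v = 2v - 3y - 6 = 0 and ∂P/∂y = -3v - 10y - 2 = 0, so (v, y) = (54/29, -22/29).
The Hessian has P_{vv} = 2, P_{yy} = -10, P_{vy} = -3, giving D = -29 < 0, so the point is a saddle point.
P(54/29, -22/29) = 34/29.

34/29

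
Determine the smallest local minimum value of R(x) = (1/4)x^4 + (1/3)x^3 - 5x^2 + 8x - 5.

Critical points: R'(x) = x^3 + x^2 - 10x + 8 vanishes at x = -4, 1, 2.
Since R''(x) = 3x^2 + 2x - 10, we get R''(-4) = 30 > 0 ⇒ local minimum; R''(1) = -5 < 0 ⇒ local maximum; R''(2) = 6 > 0 ⇒ local minimum.
So the smallest local minimum value is R(-4) = -223/3.

-223/3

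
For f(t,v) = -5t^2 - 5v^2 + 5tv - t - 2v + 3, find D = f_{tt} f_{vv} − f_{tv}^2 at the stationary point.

75

∂f/∂t = -10t + 5v - 1 = 0 and ∂f/∂v = 5t - 10v - 2 = 0, so (t, v) = (-4/15, -1/3).
The Hessian has f_{tt} = -10, f_{vv} = -10, f_{tv} = 5, giving D = 75 > 0 with f_{tt} < 0, so the point is a local maximum.
D = (-10)·(-10) − (5)^2 = 75.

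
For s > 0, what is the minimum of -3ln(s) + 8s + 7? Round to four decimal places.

g'(s) = -3/s + 8 = 0 gives s = 3/8.
g''(s) = 3/s², which is positive for s > 0, so this is a local minimum.
g(3/8) = -3·ln(3/8) + 3 + 7 ≈ 12.9425.

12.9425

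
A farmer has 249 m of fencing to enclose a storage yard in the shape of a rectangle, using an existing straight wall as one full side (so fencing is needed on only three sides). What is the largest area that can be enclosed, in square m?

Let the sides perpendicular to the wall have length x and the parallel side y, so 2x + y = 249 and the area is A = xy = x(249 − 2x).
A'(x) = 249 − 4x = 0 gives x = 249/4, and A''(x) = −4 < 0 confirms a maximum.
Then y = 249 − 2·249/4 = 249/2 and A = 62001/8.

62001/8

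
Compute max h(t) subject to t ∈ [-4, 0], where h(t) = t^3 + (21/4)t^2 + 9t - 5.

h'(t) = 3t^2 + (21/2)t + 9, which vanishes at t = -2 and t = -3/2.
Evaluating at the critical points and endpoints: h(-4) = -21, h(-2) = -10, h(-3/2) = -161/16, h(0) = -5.
So the maximum is h(0) = -5.

-5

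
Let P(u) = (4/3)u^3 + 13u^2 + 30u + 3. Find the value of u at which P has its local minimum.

Critical points: P'(u) = 4u^2 + 26u + 30 vanishes at u = -5, -3/2.
P''(u) = 8u + 26. P''(-5) = -14 < 0 ⇒ local maximum; P''(-3/2) = 14 > 0 ⇒ local minimum.
Thus P has its local minimum at u = -3/2, with value -69/4.

-3/2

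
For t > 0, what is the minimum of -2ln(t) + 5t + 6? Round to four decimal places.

9.8326

R'(t) = -2/t + 5 = 0 gives t = 2/5.
R''(t) = 2/t², which is positive for t > 0, so this is a local minimum.
R(2/5) = -2·ln(2/5) + 2 + 6 ≈ 9.8326.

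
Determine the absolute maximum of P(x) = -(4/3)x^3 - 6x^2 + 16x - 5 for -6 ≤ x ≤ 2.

11/3

The derivative is -4x^2 - 12x + 16, which vanishes at x = -4 and x = 1.
Evaluating at the critical points and endpoints: P(-6) = -29; P(-4) = -239/3; P(1) = 11/3; P(2) = -23/3.
Hence the absolute maximum is 11/3 at x = 1.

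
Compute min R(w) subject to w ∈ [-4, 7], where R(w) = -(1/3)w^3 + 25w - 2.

R'(w) = -w^2 + 25, whose only zero in [-4, 7] is w = 5.
Evaluating at the critical points and endpoints: R(-4) = -242/3, R(5) = 244/3, R(7) = 176/3.
The minimum over the interval is -242/3, attained at w = -4.

-242/3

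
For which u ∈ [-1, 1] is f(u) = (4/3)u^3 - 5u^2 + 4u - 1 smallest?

-1

Differentiating, f'(u) = 4u^2 - 10u + 4; whose only zero in [-1, 1] is u = 1/2.
Evaluating at the critical points and endpoints: f(-1) = -34/3,  f(1/2) = -1/12,  f(1) = -2/3.
The minimum over the interval is -34/3, attained at u = -1.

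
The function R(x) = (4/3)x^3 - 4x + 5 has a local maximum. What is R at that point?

23/3

R'(x) = 4x^2 - 4 = 0 at x = -1, 1.
Since R''(x) = 8x, we get R''(-1) = -8 < 0 ⇒ local maximum; R''(1) = 8 > 0 ⇒ local minimum.
The local maximum is R(-1) = 23/3.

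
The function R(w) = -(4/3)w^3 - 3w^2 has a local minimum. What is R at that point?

R'(w) = -4w^2 - 6w. Setting R'(w) = 0 gives w ∈ {-3/2, 0}.
R''(w) = -8w - 6. R''(-3/2) = 6 > 0 ⇒ local minimum; R''(0) = -6 < 0 ⇒ local maximum.
Thus R has its local minimum at w = -3/2, with value -9/4.

-9/4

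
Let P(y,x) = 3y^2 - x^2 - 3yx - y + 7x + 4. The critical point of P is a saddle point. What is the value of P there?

209/21

∂P/∂y = 6y - 3x - 1 = 0 and ∂P/∂x = -3y - 2x + 7 = 0, so (y, x) = (23/21, 13/7).
The Hessian has P_{yy} = 6, P_{xx} = -2, P_{yx} = -3, giving D = -21 < 0, so the point is a saddle point.
P(23/21, 13/7) = 209/21.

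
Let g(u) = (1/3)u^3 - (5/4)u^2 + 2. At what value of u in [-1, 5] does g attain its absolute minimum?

g'(u) = u^2 - (5/2)u, which vanishes at u = 0 and u = 5/2.
Evaluating at the critical points and endpoints: g(-1) = 5/12, g(0) = 2, g(5/2) = -29/48, g(5) = 149/12.
So the minimum is g(5/2) = -29/48.

5/2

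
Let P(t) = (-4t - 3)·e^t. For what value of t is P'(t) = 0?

-7/4

P'(t) = (-4)·e^t + (-4t - 3)·1·e^t = (-4t - 7)·e^t. Since e^t > 0, the only critical point is t = -7/4.
P''(-7/4) has the same sign as -4 < 0, so this is a local maximum.
P(-7/4) = (4)·e^(-7/4) ≈ 0.6951.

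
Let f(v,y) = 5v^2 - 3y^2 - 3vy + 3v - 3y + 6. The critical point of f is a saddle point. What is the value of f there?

∂f/∂v = 10v - 3y + 3 = 0 and ∂f/∂y = -3v - 6y - 3 = 0, so (v, y) = (-9/23, -7/23).
The Hessian has f_{vv} = 10, f_{yy} = -6, f_{vy} = -3, giving D = -69 < 0, so the point is a saddle point.
f(-9/23, -7/23) = 135/23.

135/23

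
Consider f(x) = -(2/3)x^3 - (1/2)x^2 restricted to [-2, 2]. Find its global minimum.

-22/3

f'(x) = -2x^2 - x, which vanishes at x = -1/2 and x = 0.
Compare values at every candidate in [-2, 2]: f(-2) = 10/3,  f(-1/2) = -1/24,  f(0) = 0,  f(2) = -22/3.
The minimum over the interval is -22/3, attained at x = 2.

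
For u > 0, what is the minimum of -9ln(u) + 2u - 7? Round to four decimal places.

-11.5367

P'(u) = -9/u + 2 = 0 gives u = 9/2.
P''(u) = 9/u², which is positive for u > 0, so this is a local minimum.
P(9/2) = -9·ln(9/2) + 9 - 7 ≈ -11.5367.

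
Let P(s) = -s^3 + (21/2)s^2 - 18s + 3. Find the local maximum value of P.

P'(s) = -3s^2 + 21s - 18. Setting P'(s) = 0 gives s ∈ {1, 6}.
Since P''(s) = -6s + 21, we get P''(1) = 15 > 0 ⇒ local minimum; P''(6) = -15 < 0 ⇒ local maximum.
Thus P has its local maximum at s = 6, with value 57.

57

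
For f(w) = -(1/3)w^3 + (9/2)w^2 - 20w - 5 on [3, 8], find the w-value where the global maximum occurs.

f'(w) = -w^2 + 9w - 20, which vanishes at w = 4 and w = 5.
Candidates: f(3) = -67/2; f(4) = -103/3; f(5) = -205/6; f(8) = -143/3.
So the maximum is f(3) = -67/2.

3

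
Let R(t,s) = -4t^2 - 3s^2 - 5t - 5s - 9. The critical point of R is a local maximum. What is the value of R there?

∂R/∂t = -8t - 5 = 0 and ∂R/∂s = -6s - 5 = 0, so (t, s) = (-5/8, -5/6).
The Hessian has R_{tt} = -8, R_{ss} = -6, R_{ts} = 0, giving D = 48 > 0 with R_{tt} < 0, so the point is a local maximum.
R(-5/8, -5/6) = -257/48.

-257/48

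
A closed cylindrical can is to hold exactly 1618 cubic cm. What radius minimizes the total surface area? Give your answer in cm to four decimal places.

6.3621

With radius r and height h, πr²h = 1618 so h = 1618/(πr²), and S(r) = 2πr² + 2πrh = 2πr² + 2·1618/r.
S'(r) = 4πr − 2·1618/r² = 0 ⇒ r³ = 1618/(2π), so r ≈ 6.3621 and h = 2r ≈ 12.7242.
S''(r) = 4π + 4·1618/r³ > 0, so this is the minimum; S ≈ 762.9573.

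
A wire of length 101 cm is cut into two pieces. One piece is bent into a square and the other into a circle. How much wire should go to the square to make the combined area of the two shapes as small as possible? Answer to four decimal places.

Let x be the length used for the square. Square side x/4; circle radius (101−x)/(2π).
A(x) = (x/4)² + π·((101−x)/(2π))² = x²/16 + (101−x)²/(4π) for 0 ≤ x ≤ 101. A'(x) = x/8 − (101−x)/(2π) = 0 gives x = 4·101/(π+4) ≈ 56.5700.
A'' = 1/8 + 1/(2π) > 0, so this gives the minimum combined area; x ≈ 56.5700 cm to the square.

56.5700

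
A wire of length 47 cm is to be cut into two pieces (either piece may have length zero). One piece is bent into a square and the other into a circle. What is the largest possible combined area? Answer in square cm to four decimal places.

Let x be the length used for the square. Square side x/4; circle radius (47−x)/(2π).
A(x) = (x/4)² + π·((47−x)/(2π))² = x²/16 + (47−x)²/(4π) for 0 ≤ x ≤ 47. A'(x) = x/8 − (47−x)/(2π) = 0 gives x = 4·47/(π+4) ≈ 26.3247.
A'' > 0, so the interior critical point is a minimum; the maximum is at an endpoint. A(0) = 175.7866 and A(47) = 138.0625, so the largest area is 175.7866.

175.7866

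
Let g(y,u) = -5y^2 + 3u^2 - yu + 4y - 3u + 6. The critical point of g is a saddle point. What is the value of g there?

357/61

∂g/∂y = -10y - u + 4 = 0 and ∂g/∂u = -y + 6u - 3 = 0, so (y, u) = (21/61, 34/61).
The Hessian has g_{yy} = -10, g_{uu} = 6, g_{yu} = -1, giving D = -61 < 0, so the point is a saddle point.
g(21/61, 34/61) = 357/61.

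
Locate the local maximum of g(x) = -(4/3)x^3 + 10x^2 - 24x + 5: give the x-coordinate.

3

Critical points: g'(x) = -4x^2 + 20x - 24 vanishes at x = 2, 3.
g''(x) = -8x + 20. g''(2) = 4 > 0 ⇒ local minimum; g''(3) = -4 < 0 ⇒ local maximum.
The local maximum is g(3) = -13.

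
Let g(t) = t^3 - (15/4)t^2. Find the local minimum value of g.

Critical points: g'(t) = 3t^2 - (15/2)t vanishes at t = 0, 5/2.
g''(t) = 6t - 15/2. g''(0) = -15/2 < 0 ⇒ local maximum; g''(5/2) = 15/2 > 0 ⇒ local minimum.
So the local minimum value is g(5/2) = -125/16.

-125/16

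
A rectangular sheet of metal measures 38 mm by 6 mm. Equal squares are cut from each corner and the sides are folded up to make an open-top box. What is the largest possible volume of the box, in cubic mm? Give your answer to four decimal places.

157.7882

With cut size x, the volume is V(x) = x(38 − 2x)(6 − 2x) for 0 < x < 3.
V'(x) = 12x^2 − 176x + 228. Setting V'(x) = 0 gives x ≈ 1.4361 (the root in (0, 3)).
V''(x) = 24x − 176 is negative there, so this is the maximum; V ≈ 157.7882.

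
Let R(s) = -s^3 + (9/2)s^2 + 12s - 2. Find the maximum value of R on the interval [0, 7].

54

R'(s) = -3s^2 + 9s + 12, whose only zero in [0, 7] is s = 4.
Candidates: R(0) = -2, R(4) = 54, R(7) = -81/2.
So the maximum is R(4) = 54.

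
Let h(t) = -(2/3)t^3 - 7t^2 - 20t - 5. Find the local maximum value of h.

37/3

Critical points: h'(t) = -2t^2 - 14t - 20 vanishes at t = -5, -2.
Since h''(t) = -4t - 14, we get h''(-5) = 6 > 0 ⇒ local minimum; h''(-2) = -6 < 0 ⇒ local maximum.
Thus h has its local maximum at t = -2, with value 37/3.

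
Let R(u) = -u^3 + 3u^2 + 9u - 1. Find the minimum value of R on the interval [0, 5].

The derivative is -3u^2 + 6u + 9, whose only zero in [0, 5] is u = 3.
Candidates: R(0) = -1,  R(3) = 26,  R(5) = -6.
So the minimum is R(5) = -6.

-6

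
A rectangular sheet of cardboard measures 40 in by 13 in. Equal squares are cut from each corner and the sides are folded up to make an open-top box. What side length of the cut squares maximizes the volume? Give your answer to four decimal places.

With cut size x, the volume is V(x) = x(40 − 2x)(13 − 2x) for 0 < x < 6.5.
V'(x) = 12x^2 − 212x + 520. Setting V'(x) = 0 gives x ≈ 2.9431 (the root in (0, 6.5)).
V''(x) = 24x − 212 is negative there, so this is the maximum; V ≈ 714.2278.

2.9431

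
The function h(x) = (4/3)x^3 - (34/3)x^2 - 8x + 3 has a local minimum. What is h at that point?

-165

h'(x) = 4x^2 - (68/3)x - 8. Setting h'(x) = 0 gives x ∈ {-1/3, 6}.
Since h''(x) = 8x - 68/3, we get h''(-1/3) = -76/3 < 0 ⇒ local maximum; h''(6) = 76/3 > 0 ⇒ local minimum.
So the local minimum value is h(6) = -165.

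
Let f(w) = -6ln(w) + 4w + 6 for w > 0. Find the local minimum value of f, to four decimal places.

f'(w) = -6/w + 4 = 0 gives w = 3/2.
f''(w) = 6/w², which is positive for w > 0, so this is a local minimum.
f(3/2) = -6·ln(3/2) + 6 + 6 ≈ 9.5672.

9.5672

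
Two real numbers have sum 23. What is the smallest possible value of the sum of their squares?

With a + b = 23, a^2 + b^2 = a^2 + (23 − a)^2.
The derivative 2a − 2(23 − a) = 4a − 46 vanishes at a = 23/2; second derivative 4 > 0, a minimum.
The minimum is 2·(23/2)^2 = 529/2.

529/2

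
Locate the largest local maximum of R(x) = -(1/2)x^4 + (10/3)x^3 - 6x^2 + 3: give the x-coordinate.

R'(x) = -2x^3 + 10x^2 - 12x = 0 at x = 0, 2, 3.
Since R''(x) = -6x^2 + 20x - 12, we get R''(0) = -12 < 0 ⇒ local maximum; R''(2) = 4 > 0 ⇒ local minimum; R''(3) = -6 < 0 ⇒ local maximum.
Thus R has its largest local maximum at x = 0, with value 3.

0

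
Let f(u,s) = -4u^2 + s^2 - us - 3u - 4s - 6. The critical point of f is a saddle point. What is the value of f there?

∂f/∂u = -8u - s - 3 = 0 and ∂f/∂s = -u + 2s - 4 = 0, so (u, s) = (-10/17, 29/17).
The Hessian has f_{uu} = -8, f_{ss} = 2, f_{us} = -1, giving D = -17 < 0, so the point is a saddle point.
f(-10/17, 29/17) = -145/17.

-145/17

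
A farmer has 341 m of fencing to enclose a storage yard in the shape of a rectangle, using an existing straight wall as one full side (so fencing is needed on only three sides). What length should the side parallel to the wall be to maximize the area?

341/2

Let the sides perpendicular to the wall have length x and the parallel side y, so 2x + y = 341 and the area is A = xy = x(341 − 2x).
A'(x) = 341 − 4x = 0 gives x = 341/4, and A''(x) = −4 < 0 confirms a maximum.
Then y = 341 − 2·341/4 = 341/2 and A = 116281/8.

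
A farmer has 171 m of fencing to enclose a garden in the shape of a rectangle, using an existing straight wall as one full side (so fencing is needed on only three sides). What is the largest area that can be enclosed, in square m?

29241/8

Let the sides perpendicular to the wall have length x and the parallel side y, so 2x + y = 171 and the area is A = xy = x(171 − 2x).
A'(x) = 171 − 4x = 0 gives x = 171/4, and A''(x) = −4 < 0 confirms a maximum.
Then y = 171 − 2·171/4 = 171/2 and A = 29241/8.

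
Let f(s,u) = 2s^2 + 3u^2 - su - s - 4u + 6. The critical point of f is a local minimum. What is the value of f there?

∂f/∂s = 4s - u - 1 = 0 and ∂f/∂u = -s + 6u - 4 = 0, so (s, u) = (10/23, 17/23).
The Hessian has f_{ss} = 4, f_{uu} = 6, f_{su} = -1, giving D = 23 > 0 with f_{ss} > 0, so the point is a local minimum.
f(10/23, 17/23) = 99/23.

99/23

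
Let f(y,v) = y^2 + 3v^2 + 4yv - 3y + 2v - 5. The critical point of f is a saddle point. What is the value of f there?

∂f/∂y = 2y + 4v - 3 = 0 and ∂f/∂v = 4y + 6v + 2 = 0, so (y, v) = (-13/2, 4).
The Hessian has f_{yy} = 2, f_{vv} = 6, f_{yv} = 4, giving D = -4 < 0, so the point is a saddle point.
f(-13/2, 4) = 35/4.

35/4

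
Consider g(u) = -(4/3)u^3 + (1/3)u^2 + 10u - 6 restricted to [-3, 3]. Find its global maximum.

439/81

g'(u) = -4u^2 + (2/3)u + 10, which vanishes at u = -3/2 and u = 5/3.
Candidates: g(-3) = 3; g(-3/2) = -63/4; g(5/3) = 439/81; g(3) = -9.
The maximum over the interval is 439/81, attained at u = 5/3.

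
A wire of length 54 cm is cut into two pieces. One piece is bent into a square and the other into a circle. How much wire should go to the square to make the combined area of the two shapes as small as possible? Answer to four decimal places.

Let x be the length used for the square. Square side x/4; circle radius (54−x)/(2π).
A(x) = (x/4)² + π·((54−x)/(2π))² = x²/16 + (54−x)²/(4π) for 0 ≤ x ≤ 54. A'(x) = x/8 − (54−x)/(2π) = 0 gives x = 4·54/(π+4) ≈ 30.2454.
A'' = 1/8 + 1/(2π) > 0, so this gives the minimum combined area; x ≈ 30.2454 cm to the square.

30.2454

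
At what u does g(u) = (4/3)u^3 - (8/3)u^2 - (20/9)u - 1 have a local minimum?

g'(u) = 4u^2 - (16/3)u - 20/9. Setting g'(u) = 0 gives u ∈ {-1/3, 5/3}.
Since g''(u) = 8u - 16/3, we get g''(-1/3) = -8 < 0 ⇒ local maximum; g''(5/3) = 8 > 0 ⇒ local minimum.
The local minimum is g(5/3) = -481/81.

5/3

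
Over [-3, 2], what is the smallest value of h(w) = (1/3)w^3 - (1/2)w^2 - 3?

-33/2

The derivative is w^2 - w, which vanishes at w = 0 and w = 1.
Evaluating at the critical points and endpoints: h(-3) = -33/2; h(0) = -3; h(1) = -19/6; h(2) = -7/3.
So the minimum is h(-3) = -33/2.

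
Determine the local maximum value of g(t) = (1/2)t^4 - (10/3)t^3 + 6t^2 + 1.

19/3

g'(t) = 2t^3 - 10t^2 + 12t = 0 at t = 0, 2, 3.
g''(t) = 6t^2 - 20t + 12. g''(0) = 12 > 0 ⇒ local minimum; g''(2) = -4 < 0 ⇒ local maximum; g''(3) = 6 > 0 ⇒ local minimum.
The local maximum is g(2) = 19/3.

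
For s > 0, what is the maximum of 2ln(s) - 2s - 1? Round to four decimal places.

-3.0000

h'(s) = 2/s − 2 = 0 gives s = 1.
h''(s) = -2/s², which is negative for s > 0, so this is a local maximum.
h(1) = 2·ln(1) - 2 - 1 ≈ -3.0000.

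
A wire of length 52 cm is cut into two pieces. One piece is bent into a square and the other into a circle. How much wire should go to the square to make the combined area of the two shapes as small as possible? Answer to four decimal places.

29.1252

Let x be the length used for the square. Square side x/4; circle radius (52−x)/(2π).
A(x) = (x/4)² + π·((52−x)/(2π))² = x²/16 + (52−x)²/(4π) for 0 ≤ x ≤ 52. A'(x) = x/8 − (52−x)/(2π) = 0 gives x = 4·52/(π+4) ≈ 29.1252.
A'' = 1/8 + 1/(2π) > 0, so this gives the minimum combined area; x ≈ 29.1252 cm to the square.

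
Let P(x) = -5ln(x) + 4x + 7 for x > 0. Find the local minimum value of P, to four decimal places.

10.8843

P'(x) = -5/x + 4 = 0 gives x = 5/4.
P''(x) = 5/x², which is positive for x > 0, so this is a local minimum.
P(5/4) = -5·ln(5/4) + 5 + 7 ≈ 10.8843.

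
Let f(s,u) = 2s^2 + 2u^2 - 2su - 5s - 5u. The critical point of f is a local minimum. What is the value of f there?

∂f/∂s = 4s - 2u - 5 = 0 and ∂f/∂u = -2s + 4u - 5 = 0, so (s, u) = (5/2, 5/2).
The Hessian has f_{ss} = 4, f_{uu} = 4, f_{su} = -2, giving D = 12 > 0 with f_{ss} > 0, so the point is a local minimum.
f(5/2, 5/2) = -25/2.

-25/2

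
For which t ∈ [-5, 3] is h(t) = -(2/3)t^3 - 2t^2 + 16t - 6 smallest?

-4

Differentiating, h'(t) = -2t^2 - 4t + 16; which vanishes at t = -4 and t = 2.
Compare values at every candidate in [-5, 3]: h(-5) = -158/3; h(-4) = -178/3; h(2) = 38/3; h(3) = 6.
So the minimum is h(-4) = -178/3.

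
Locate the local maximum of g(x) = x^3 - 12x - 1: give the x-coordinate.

g'(x) = 3x^2 - 12. Setting g'(x) = 0 gives x ∈ {-2, 2}.
g''(x) = 6x. g''(-2) = -12 < 0 ⇒ local maximum; g''(2) = 12 > 0 ⇒ local minimum.
Thus g has its local maximum at x = -2, with value 15.

-2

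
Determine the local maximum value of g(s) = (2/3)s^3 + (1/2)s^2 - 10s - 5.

305/24

Critical points: g'(s) = 2s^2 + s - 10 vanishes at s = -5/2, 2.
Second-derivative test with g''(s) = 4s + 1: g''(-5/2) = -9 < 0 ⇒ local maximum; g''(2) = 9 > 0 ⇒ local minimum.
Thus g has its local maximum at s = -5/2, with value 305/24.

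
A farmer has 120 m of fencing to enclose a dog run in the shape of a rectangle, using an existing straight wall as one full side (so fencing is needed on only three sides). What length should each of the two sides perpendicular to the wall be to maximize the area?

Let the sides perpendicular to the wall have length x and the parallel side y, so 2x + y = 120 and the area is A = xy = x(120 − 2x).
A'(x) = 120 − 4x = 0 gives x = 30, and A''(x) = −4 < 0 confirms a maximum.
Then y = 120 − 2·30 = 60 and A = 1800.

30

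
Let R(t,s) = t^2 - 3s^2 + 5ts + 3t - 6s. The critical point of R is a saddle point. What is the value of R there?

∂R/∂t = 2t + 5s + 3 = 0 and ∂R/∂s = 5t - 6s - 6 = 0, so (t, s) = (12/37, -27/37).
The Hessian has R_{tt} = 2, R_{ss} = -6, R_{ts} = 5, giving D = -37 < 0, so the point is a saddle point.
R(12/37, -27/37) = 99/37.

99/37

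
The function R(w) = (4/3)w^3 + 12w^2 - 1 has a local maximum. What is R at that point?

Critical points: R'(w) = 4w^2 + 24w vanishes at w = -6, 0.
Second-derivative test with R''(w) = 8w + 24: R''(-6) = -24 < 0 ⇒ local maximum; R''(0) = 24 > 0 ⇒ local minimum.
The local maximum is R(-6) = 143.

143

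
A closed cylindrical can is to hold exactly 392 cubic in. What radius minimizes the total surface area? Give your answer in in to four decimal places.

With radius r and height h, πr²h = 392 so h = 392/(πr²), and S(r) = 2πr² + 2πrh = 2πr² + 2·392/r.
S'(r) = 4πr − 2·392/r² = 0 ⇒ r³ = 392/(2π), so r ≈ 3.9661 and h = 2r ≈ 7.9323.
S''(r) = 4π + 4·392/r³ > 0, so this is the minimum; S ≈ 296.5095.

3.9661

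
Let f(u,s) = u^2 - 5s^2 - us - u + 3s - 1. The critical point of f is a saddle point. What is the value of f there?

∂f/∂u = 2u - s - 1 = 0 and ∂f/∂s = -u - 10s + 3 = 0, so (u, s) = (13/21, 5/21).
The Hessian has f_{uu} = 2, f_{ss} = -10, f_{us} = -1, giving D = -21 < 0, so the point is a saddle point.
f(13/21, 5/21) = -20/21.

-20/21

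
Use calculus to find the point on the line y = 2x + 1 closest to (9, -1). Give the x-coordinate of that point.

1

Minimize D(x)^2 = (x - 9)^2 + (2x + 2)^2.
d/dx[D^2] = 2(x - 9) + 2·2·(2x + 2) = 0 ⇒ x = 1.
Then y = 3 and the distance is √(80) ≈ 8.9443.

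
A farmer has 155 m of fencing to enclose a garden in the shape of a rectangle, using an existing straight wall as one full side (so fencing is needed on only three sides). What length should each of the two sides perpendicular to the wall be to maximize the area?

155/4

Let the sides perpendicular to the wall have length x and the parallel side y, so 2x + y = 155 and the area is A = xy = x(155 − 2x).
A'(x) = 155 − 4x = 0 gives x = 155/4, and A''(x) = −4 < 0 confirms a maximum.
Then y = 155 − 2·155/4 = 155/2 and A = 24025/8.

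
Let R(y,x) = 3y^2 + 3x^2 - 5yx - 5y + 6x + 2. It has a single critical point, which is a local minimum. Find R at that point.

∂R/∂y = 6y - 5x - 5 = 0 and ∂R/∂x = -5y + 6x + 6 = 0, so (y, x) = (0, -1).
The Hessian has R_{yy} = 6, R_{xx} = 6, R_{yx} = -5, giving D = 11 > 0 with R_{yy} > 0, so the point is a local minimum.
R(0, -1) = -1.

-1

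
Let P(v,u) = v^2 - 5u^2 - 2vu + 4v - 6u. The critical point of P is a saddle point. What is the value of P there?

-23/6

∂P/∂v = 2v - 2u + 4 = 0 and ∂P/∂u = -2v - 10u - 6 = 0, so (v, u) = (-13/6, -1/6).
The Hessian has P_{vv} = 2, P_{uu} = -10, P_{vu} = -2, giving D = -24 < 0, so the point is a saddle point.
P(-13/6, -1/6) = -23/6.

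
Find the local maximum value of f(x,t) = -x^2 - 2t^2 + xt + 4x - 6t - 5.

9/7

∂f/∂x = -2x + t + 4 = 0 and ∂f/∂t = x - 4t - 6 = 0, so (x, t) = (10/7, -8/7).
The Hessian has f_{xx} = -2, f_{tt} = -4, f_{xt} = 1, giving D = 7 > 0 with f_{xx} < 0, so the point is a local maximum.
f(10/7, -8/7) = 9/7.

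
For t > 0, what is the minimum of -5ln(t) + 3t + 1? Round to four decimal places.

f'(t) = -5/t + 3 = 0 gives t = 5/3.
f''(t) = 5/t², which is positive for t > 0, so this is a local minimum.
f(5/3) = -5·ln(5/3) + 5 + 1 ≈ 3.4459.

3.4459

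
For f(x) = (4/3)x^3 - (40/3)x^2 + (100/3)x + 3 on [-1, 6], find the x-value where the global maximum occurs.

The derivative is 4x^2 - (80/3)x + 100/3, which vanishes at x = 5/3 and x = 5.
Evaluating at the critical points and endpoints: f(-1) = -45, f(5/3) = 2243/81, f(5) = 3, f(6) = 11.
So the maximum is f(5/3) = 2243/81.

5/3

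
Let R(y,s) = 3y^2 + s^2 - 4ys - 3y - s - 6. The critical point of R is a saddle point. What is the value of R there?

∂R/∂y = 6y - 4s - 3 = 0 and ∂R/∂s = -4y + 2s - 1 = 0, so (y, s) = (-5/2, -9/2).
The Hessian has R_{yy} = 6, R_{ss} = 2, R_{ys} = -4, giving D = -4 < 0, so the point is a saddle point.
R(-5/2, -9/2) = 0.

0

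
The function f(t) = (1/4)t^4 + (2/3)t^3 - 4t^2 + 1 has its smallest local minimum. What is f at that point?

Critical points: f'(t) = t^3 + 2t^2 - 8t vanishes at t = -4, 0, 2.
f''(t) = 3t^2 + 4t - 8. f''(-4) = 24 > 0 ⇒ local minimum; f''(0) = -8 < 0 ⇒ local maximum; f''(2) = 12 > 0 ⇒ local minimum.
So the smallest local minimum value is f(-4) = -125/3.

-125/3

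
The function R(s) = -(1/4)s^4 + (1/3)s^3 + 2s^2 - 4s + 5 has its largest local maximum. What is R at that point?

43/3

R'(s) = -s^3 + s^2 + 4s - 4. Setting R'(s) = 0 gives s ∈ {-2, 1, 2}.
Second-derivative test with R''(s) = -3s^2 + 2s + 4: R''(-2) = -12 < 0 ⇒ local maximum; R''(1) = 3 > 0 ⇒ local minimum; R''(2) = -4 < 0 ⇒ local maximum.
Thus R has its largest local maximum at s = -2, with value 43/3.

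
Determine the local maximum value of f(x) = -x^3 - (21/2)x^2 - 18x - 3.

11/2

Critical points: f'(x) = -3x^2 - 21x - 18 vanishes at x = -6, -1.
Since f''(x) = -6x - 21, we get f''(-6) = 15 > 0 ⇒ local minimum; f''(-1) = -15 < 0 ⇒ local maximum.
Thus f has its local maximum at x = -1, with value 11/2.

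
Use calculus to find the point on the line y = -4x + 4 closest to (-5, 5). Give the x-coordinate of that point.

-9/17

Minimize D(x)^2 = (x + 5)^2 + (-4x - 1)^2.
d/dx[D^2] = 2(x + 5) + 2·(-4)·(-4x - 1) = 0 ⇒ x = -9/17.
Then y = 104/17 and the distance is √(361/17) ≈ 4.6082.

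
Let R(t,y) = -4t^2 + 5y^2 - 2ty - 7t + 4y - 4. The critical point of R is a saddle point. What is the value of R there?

-211/84

∂R/∂t = -8t - 2y - 7 = 0 and ∂R/∂y = -2t + 10y + 4 = 0, so (t, y) = (-31/42, -23/42).
The Hessian has R_{tt} = -8, R_{yy} = 10, R_{ty} = -2, giving D = -84 < 0, so the point is a saddle point.
R(-31/42, -23/42) = -211/84.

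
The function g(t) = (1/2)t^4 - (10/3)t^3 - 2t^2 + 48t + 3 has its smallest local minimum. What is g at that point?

g'(t) = 2t^3 - 10t^2 - 4t + 48. Setting g'(t) = 0 gives t ∈ {-2, 3, 4}.
Since g''(t) = 6t^2 - 20t - 4, we get g''(-2) = 60 > 0 ⇒ local minimum; g''(3) = -10 < 0 ⇒ local maximum; g''(4) = 12 > 0 ⇒ local minimum.
The smallest local minimum is g(-2) = -199/3.

-199/3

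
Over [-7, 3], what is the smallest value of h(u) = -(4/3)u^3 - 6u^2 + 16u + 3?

-215/3

h'(u) = -4u^2 - 12u + 16, which vanishes at u = -4 and u = 1.
Evaluating at the critical points and endpoints: h(-7) = 163/3,  h(-4) = -215/3,  h(1) = 35/3,  h(3) = -39.
The minimum over the interval is -215/3, attained at u = -4.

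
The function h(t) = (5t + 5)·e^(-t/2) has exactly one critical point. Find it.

Differentiating with the product rule gives h'(t) = (-(5/2)t + 5/2)·e^(-t/2). Since e^(-t/2) > 0, the only critical point is t = 1.
h''(1) has the same sign as -5/2 < 0, so this is a local maximum.
h(1) = (10)·e^(-1/2) ≈ 6.0653.

1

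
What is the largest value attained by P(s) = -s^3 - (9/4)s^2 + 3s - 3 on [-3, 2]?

-35/16

The derivative is -3s^2 - (9/2)s + 3, which vanishes at s = -2 and s = 1/2.
Evaluating at the critical points and endpoints: P(-3) = -21/4; P(-2) = -10; P(1/2) = -35/16; P(2) = -14.
The maximum over the interval is -35/16, attained at s = 1/2.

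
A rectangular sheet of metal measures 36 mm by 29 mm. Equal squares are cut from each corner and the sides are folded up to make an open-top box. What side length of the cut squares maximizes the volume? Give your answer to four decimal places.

With cut size x, the volume is V(x) = x(36 − 2x)(29 − 2x) for 0 < x < 14.5.
V'(x) = 12x^2 − 260x + 1044. Setting V'(x) = 0 gives x ≈ 5.3232 (the root in (0, 14.5)).
V''(x) = 24x − 260 is negative there, so this is the maximum; V ≈ 2477.0438.

5.3232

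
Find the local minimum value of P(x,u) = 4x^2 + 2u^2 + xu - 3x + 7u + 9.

∂P/∂x = 8x + u - 3 = 0 and ∂P/∂u = x + 4u + 7 = 0, so (x, u) = (19/31, -59/31).
The Hessian has P_{xx} = 8, P_{uu} = 4, P_{xu} = 1, giving D = 31 > 0 with P_{xx} > 0, so the point is a local minimum.
P(19/31, -59/31) = 44/31.

44/31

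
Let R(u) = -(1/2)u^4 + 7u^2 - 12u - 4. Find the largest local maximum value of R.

R'(u) = -2u^3 + 14u - 12. Setting R'(u) = 0 gives u ∈ {-3, 1, 2}.
Second-derivative test with R''(u) = -6u^2 + 14: R''(-3) = -40 < 0 ⇒ local maximum; R''(1) = 8 > 0 ⇒ local minimum; R''(2) = -10 < 0 ⇒ local maximum.
The largest local maximum is R(-3) = 109/2.

109/2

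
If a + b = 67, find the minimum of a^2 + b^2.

With a + b = 67, a^2 + b^2 = a^2 + (67 − a)^2.
The derivative 2a − 2(67 − a) = 4a − 134 vanishes at a = 67/2; second derivative 4 > 0, a minimum.
The minimum is 2·(67/2)^2 = 4489/2.

4489/2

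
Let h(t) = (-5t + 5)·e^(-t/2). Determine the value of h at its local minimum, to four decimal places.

Differentiating with the product rule gives h'(t) = ((5/2)t - 15/2)·e^(-t/2). Since e^(-t/2) > 0, the only critical point is t = 3.
h''(3) has the same sign as 5/2 > 0, so this is a local minimum.
h(3) = (-10)·e^(-3/2) ≈ -2.2313.

-2.2313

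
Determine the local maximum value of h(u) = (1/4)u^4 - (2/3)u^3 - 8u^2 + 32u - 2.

86/3

Critical points: h'(u) = u^3 - 2u^2 - 16u + 32 vanishes at u = -4, 2, 4.
h''(u) = 3u^2 - 4u - 16. h''(-4) = 48 > 0 ⇒ local minimum; h''(2) = -12 < 0 ⇒ local maximum; h''(4) = 16 > 0 ⇒ local minimum.
Thus h has its local maximum at u = 2, with value 86/3.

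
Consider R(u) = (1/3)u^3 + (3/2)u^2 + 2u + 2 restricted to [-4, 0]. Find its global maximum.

The derivative is u^2 + 3u + 2, which vanishes at u = -2 and u = -1.
Compare values at every candidate in [-4, 0]: R(-4) = -10/3, R(-2) = 4/3, R(-1) = 7/6, R(0) = 2.
So the maximum is R(0) = 2.

2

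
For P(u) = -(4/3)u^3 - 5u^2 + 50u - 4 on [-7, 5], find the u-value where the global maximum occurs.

5/2

The derivative is -4u^2 - 10u + 50, which vanishes at u = -5 and u = 5/2.
Evaluating at the critical points and endpoints: P(-7) = -425/3; P(-5) = -637/3; P(5/2) = 827/12; P(5) = -137/3.
Hence the absolute maximum is 827/12 at u = 5/2.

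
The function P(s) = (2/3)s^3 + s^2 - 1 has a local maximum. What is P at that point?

-2/3

P'(s) = 2s^2 + 2s = 0 at s = -1, 0.
P''(s) = 4s + 2. P''(-1) = -2 < 0 ⇒ local maximum; P''(0) = 2 > 0 ⇒ local minimum.
Thus P has its local maximum at s = -1, with value -2/3.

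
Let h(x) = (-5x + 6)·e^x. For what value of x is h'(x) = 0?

1/5

h'(x) = (-5)·e^x + (-5x + 6)·1·e^x = (-5x + 1)·e^x. Since e^x > 0, the only critical point is x = 1/5.
h''(1/5) has the same sign as -5 < 0, so this is a local maximum.
h(1/5) = (5)·e^(1/5) ≈ 6.1070.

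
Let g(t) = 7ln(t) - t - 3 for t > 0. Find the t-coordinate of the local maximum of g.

g'(t) = 7/t − 1 = 0 gives t = 7.
g''(t) = -7/t², which is negative for t > 0, so this is a local maximum.
g(7) = 7·ln(7) - 7 - 3 ≈ 3.6214.

7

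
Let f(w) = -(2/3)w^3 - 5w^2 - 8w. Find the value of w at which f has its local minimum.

-4

Critical points: f'(w) = -2w^2 - 10w - 8 vanishes at w = -4, -1.
Since f''(w) = -4w - 10, we get f''(-4) = 6 > 0 ⇒ local minimum; f''(-1) = -6 < 0 ⇒ local maximum.
The local minimum is f(-4) = -16/3.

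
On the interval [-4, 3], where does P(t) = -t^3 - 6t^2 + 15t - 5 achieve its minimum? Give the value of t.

-4

P'(t) = -3t^2 - 12t + 15, whose only zero in [-4, 3] is t = 1.
Candidates: P(-4) = -97,  P(1) = 3,  P(3) = -41.
So the minimum is P(-4) = -97.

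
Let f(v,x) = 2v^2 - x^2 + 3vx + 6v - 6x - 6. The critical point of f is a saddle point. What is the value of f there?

∂f/∂v = 4v + 3x + 6 = 0 and ∂f/∂x = 3v - 2x - 6 = 0, so (v, x) = (6/17, -42/17).
The Hessian has f_{vv} = 4, f_{xx} = -2, f_{vx} = 3, giving D = -17 < 0, so the point is a saddle point.
f(6/17, -42/17) = 42/17.

42/17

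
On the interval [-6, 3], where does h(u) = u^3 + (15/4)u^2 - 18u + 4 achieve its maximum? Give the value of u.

-4

Differentiating, h'(u) = 3u^2 + (15/2)u - 18; which vanishes at u = -4 and u = 3/2.
Evaluating at the critical points and endpoints: h(-6) = 31, h(-4) = 72, h(3/2) = -179/16, h(3) = 43/4.
So the maximum is h(-4) = 72.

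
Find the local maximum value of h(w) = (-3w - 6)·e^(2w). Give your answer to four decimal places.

0.0101

By the product rule, h'(w) = (-6w - 15)·e^(2w). Since e^(2w) > 0, the only critical point is w = -5/2.
h''(-5/2) has the same sign as -6 < 0, so this is a local maximum.
h(-5/2) = (3/2)·e^(-5) ≈ 0.0101.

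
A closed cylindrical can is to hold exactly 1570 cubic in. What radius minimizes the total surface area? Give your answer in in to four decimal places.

With radius r and height h, πr²h = 1570 so h = 1570/(πr²), and S(r) = 2πr² + 2πrh = 2πr² + 2·1570/r.
S'(r) = 4πr − 2·1570/r² = 0 ⇒ r³ = 1570/(2π), so r ≈ 6.2985 and h = 2r ≈ 12.5971.
S''(r) = 4π + 4·1570/r³ > 0, so this is the minimum; S ≈ 747.7923.

6.2985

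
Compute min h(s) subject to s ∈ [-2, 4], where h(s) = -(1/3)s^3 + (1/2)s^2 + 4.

-28/3

Differentiating, h'(s) = -s^2 + s; which vanishes at s = 0 and s = 1.
Compare values at every candidate in [-2, 4]: h(-2) = 26/3,  h(0) = 4,  h(1) = 25/6,  h(4) = -28/3.
The minimum over the interval is -28/3, attained at s = 4.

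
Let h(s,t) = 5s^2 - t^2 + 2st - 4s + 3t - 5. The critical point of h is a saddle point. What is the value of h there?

∂h/∂s = 10s + 2t - 4 = 0 and ∂h/∂t = 2s - 2t + 3 = 0, so (s, t) = (1/12, 19/12).
The Hessian has h_{ss} = 10, h_{tt} = -2, h_{st} = 2, giving D = -24 < 0, so the point is a saddle point.
h(1/12, 19/12) = -67/24.

-67/24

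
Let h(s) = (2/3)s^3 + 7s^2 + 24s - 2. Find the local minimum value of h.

h'(s) = 2s^2 + 14s + 24. Setting h'(s) = 0 gives s ∈ {-4, -3}.
Second-derivative test with h''(s) = 4s + 14: h''(-4) = -2 < 0 ⇒ local maximum; h''(-3) = 2 > 0 ⇒ local minimum.
Thus h has its local minimum at s = -3, with value -29.

-29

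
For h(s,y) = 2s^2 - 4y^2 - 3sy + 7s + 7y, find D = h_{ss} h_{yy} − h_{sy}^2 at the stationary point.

∂h/∂s = 4s - 3y + 7 = 0 and ∂h/∂y = -3s - 8y + 7 = 0, so (s, y) = (-35/41, 49/41).
The Hessian has h_{ss} = 4, h_{yy} = -8, h_{sy} = -3, giving D = -41 < 0, so the point is a saddle point.
D = (4)·(-8) − (-3)^2 = -41.

-41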